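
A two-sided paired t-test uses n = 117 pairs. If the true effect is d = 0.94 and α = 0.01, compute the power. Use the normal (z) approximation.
Power ≈ 1.00

Power calculation (paired t-test, normal approximation):
z_β = d · √n - z_{α/2}
z_β = 0.94 · √117 - 2.576
z_β = 0.94 · 10.817 - 2.576
z_β = 7.592

Power = Φ(z_β) = Φ(7.592) ≈ 1.000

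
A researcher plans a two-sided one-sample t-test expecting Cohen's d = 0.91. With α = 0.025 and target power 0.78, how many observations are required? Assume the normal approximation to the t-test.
n = 11

Sample size formula (one-sample t-test, normal approximation):
n = ((z_{α/2} + z_β) / d)²

z_{α/2} = 2.241 (for α = 0.025, two-sided)
z_β = 0.772 (for power = 0.78)
d = 0.91

n = ((2.241 + 0.772) / 0.91)²
n = (3.311)²
n ≈ 10.96
Round up to the next whole number: n = 11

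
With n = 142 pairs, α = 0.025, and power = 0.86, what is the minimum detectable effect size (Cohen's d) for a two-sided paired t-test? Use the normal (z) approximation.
d ≈ 0.28

Minimum detectable effect (paired t-test, normal approximation):
d = (z_{α/2} + z_β) / √n
d = (2.241 + 1.080) / √142
d = 3.322 / 11.916
d ≈ 0.28

By Cohen's convention (0.2 small / 0.5 medium / 0.8 large): small effect.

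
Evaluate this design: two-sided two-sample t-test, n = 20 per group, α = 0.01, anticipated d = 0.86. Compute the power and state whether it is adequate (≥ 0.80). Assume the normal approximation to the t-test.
Power ≈ 0.56; the study is underpowered (power < 0.80)

Power calculation (two-sample t-test, normal approximation):
z_β = d · √(n/2) - z_{α/2}
z_β = 0.86 · √(20/2) - 2.576
z_β = 0.86 · 3.162 - 2.576
z_β = 0.144

Power = Φ(z_β) = Φ(0.144) ≈ 0.557

Effect size d = 0.86 is large by Cohen's convention (0.2/0.5/0.8).

Threshold: power ≥ 0.80 is conventionally adequate.
Power ≈ 0.56 → the study is underpowered (power < 0.80).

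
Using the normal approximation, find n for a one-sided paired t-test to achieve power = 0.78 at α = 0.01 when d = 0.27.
n = 132 pairs

Sample size formula (paired t-test, normal approximation):
n = ((z_α + z_β) / d)²

z_α = 2.326 (for α = 0.01, one-sided)
z_β = 0.772 (for power = 0.78)
d = 0.27

n = ((2.326 + 0.772) / 0.27)²
n = (11.474)²
n ≈ 131.65
Round up to the next whole number: n = 132 pairs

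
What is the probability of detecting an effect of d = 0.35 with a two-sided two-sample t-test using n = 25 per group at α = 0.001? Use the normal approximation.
Power ≈ 0.02

Power calculation (two-sample t-test, normal approximation):
z_β = d · √(n/2) - z_{α/2}
z_β = 0.35 · √(25/2) - 3.291
z_β = 0.35 · 3.536 - 3.291
z_β = -2.053

Power = Φ(z_β) = Φ(-2.053) ≈ 0.020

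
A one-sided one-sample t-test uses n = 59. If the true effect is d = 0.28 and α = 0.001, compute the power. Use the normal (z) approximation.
Power ≈ 0.17

Power calculation (one-sample t-test, normal approximation):
z_β = d · √n - z_α
z_β = 0.28 · √59 - 3.090
z_β = 0.28 · 7.681 - 3.090
z_β = -0.940

Power = Φ(z_β) = Φ(-0.940) ≈ 0.174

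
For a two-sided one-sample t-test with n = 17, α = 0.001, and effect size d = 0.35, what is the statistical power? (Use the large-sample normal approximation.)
Power ≈ 0.03

Power calculation (one-sample t-test, normal approximation):
z_β = d · √n - z_{α/2}
z_β = 0.35 · √17 - 3.291
z_β = 0.35 · 4.123 - 3.291
z_β = -1.847

Power = Φ(z_β) = Φ(-1.847) ≈ 0.032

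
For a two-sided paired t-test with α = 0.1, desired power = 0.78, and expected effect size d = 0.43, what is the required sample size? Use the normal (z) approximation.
n = 32 pairs

Sample size formula (paired t-test, normal approximation):
n = ((z_{α/2} + z_β) / d)²

z_{α/2} = 1.645 (for α = 0.1, two-sided)
z_β = 0.772 (for power = 0.78)
d = 0.43

n = ((1.645 + 0.772) / 0.43)²
n = (5.621)²
n ≈ 31.60
Round up to the next whole number: n = 32 pairs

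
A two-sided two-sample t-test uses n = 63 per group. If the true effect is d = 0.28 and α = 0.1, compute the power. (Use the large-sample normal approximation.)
Power ≈ 0.47

Power calculation (two-sample t-test, normal approximation):
z_β = d · √(n/2) - z_{α/2}
z_β = 0.28 · √(63/2) - 1.645
z_β = 0.28 · 5.612 - 1.645
z_β = -0.073

Power = Φ(z_β) = Φ(-0.073) ≈ 0.471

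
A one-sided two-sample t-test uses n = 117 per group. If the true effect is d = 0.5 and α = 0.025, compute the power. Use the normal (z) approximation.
Power ≈ 0.97

Power calculation (two-sample t-test, normal approximation):
z_β = d · √(n/2) - z_α
z_β = 0.5 · √(117/2) - 1.960
z_β = 0.5 · 7.649 - 1.960
z_β = 1.864

Power = Φ(z_β) = Φ(1.864) ≈ 0.969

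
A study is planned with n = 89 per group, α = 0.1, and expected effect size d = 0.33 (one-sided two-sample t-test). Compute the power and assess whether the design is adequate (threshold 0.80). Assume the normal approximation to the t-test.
Power ≈ 0.82; the study is adequately powered (power ≥ 0.80)

Power calculation (two-sample t-test, normal approximation):
z_β = d · √(n/2) - z_α
z_β = 0.33 · √(89/2) - 1.282
z_β = 0.33 · 6.671 - 1.282
z_β = 0.920

Power = Φ(z_β) = Φ(0.920) ≈ 0.821

Effect size d = 0.33 is small by Cohen's convention (0.2/0.5/0.8).

Threshold: power ≥ 0.80 is conventionally adequate.
Power ≈ 0.82 → the study is adequately powered (power ≥ 0.80).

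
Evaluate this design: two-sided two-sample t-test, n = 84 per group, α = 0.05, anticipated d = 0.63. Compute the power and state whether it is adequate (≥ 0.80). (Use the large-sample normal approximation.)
Power ≈ 0.98; the study is adequately powered (power ≥ 0.80)

Power calculation (two-sample t-test, normal approximation):
z_β = d · √(n/2) - z_{α/2}
z_β = 0.63 · √(84/2) - 1.960
z_β = 0.63 · 6.481 - 1.960
z_β = 2.123

Power = Φ(z_β) = Φ(2.123) ≈ 0.983

Effect size d = 0.63 is medium by Cohen's convention (0.2/0.5/0.8).

Threshold: power ≥ 0.80 is conventionally adequate.
Power ≈ 0.98 → the study is adequately powered (power ≥ 0.80).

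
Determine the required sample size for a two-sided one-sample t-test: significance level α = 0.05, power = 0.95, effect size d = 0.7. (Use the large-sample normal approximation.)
n = 27

Sample size formula (one-sample t-test, normal approximation):
n = ((z_{α/2} + z_β) / d)²

z_{α/2} = 1.960 (for α = 0.05, two-sided)
z_β = 1.645 (for power = 0.95)
d = 0.7

n = ((1.960 + 1.645) / 0.7)²
n = (5.150)²
n ≈ 26.52
Round up to the next whole number: n = 27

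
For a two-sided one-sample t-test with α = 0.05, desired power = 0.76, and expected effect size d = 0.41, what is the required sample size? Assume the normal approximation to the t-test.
n = 43

Sample size formula (one-sample t-test, normal approximation):
n = ((z_{α/2} + z_β) / d)²

z_{α/2} = 1.960 (for α = 0.05, two-sided)
z_β = 0.706 (for power = 0.76)
d = 0.41

n = ((1.960 + 0.706) / 0.41)²
n = (6.502)²
n ≈ 42.28
Round up to the next whole number: n = 43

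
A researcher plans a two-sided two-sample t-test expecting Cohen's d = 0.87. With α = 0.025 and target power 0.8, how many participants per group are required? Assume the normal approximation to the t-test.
n = 26 per group

Sample size formula (two-sample t-test, normal approximation):
n = 2 · ((z_{α/2} + z_β) / d)²

z_{α/2} = 2.241 (for α = 0.025, two-sided)
z_β = 0.842 (for power = 0.8)
d = 0.87

n = 2 · ((2.241 + 0.842) / 0.87)²
n = 2 · (3.544)²
n ≈ 25.12
Round up to the next whole number: n = 26 per group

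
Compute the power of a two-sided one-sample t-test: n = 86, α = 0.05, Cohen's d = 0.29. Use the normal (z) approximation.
Power ≈ 0.77

Power calculation (one-sample t-test, normal approximation):
z_β = d · √n - z_{α/2}
z_β = 0.29 · √86 - 1.960
z_β = 0.29 · 9.274 - 1.960
z_β = 0.729

Power = Φ(z_β) = Φ(0.729) ≈ 0.767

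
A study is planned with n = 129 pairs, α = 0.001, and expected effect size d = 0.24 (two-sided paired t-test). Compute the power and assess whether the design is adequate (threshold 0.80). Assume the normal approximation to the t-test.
Power ≈ 0.29; the study is underpowered (power < 0.80)

Power calculation (paired t-test, normal approximation):
z_β = d · √n - z_{α/2}
z_β = 0.24 · √129 - 3.291
z_β = 0.24 · 11.358 - 3.291
z_β = -0.565

Power = Φ(z_β) = Φ(-0.565) ≈ 0.286

Effect size d = 0.24 is small by Cohen's convention (0.2/0.5/0.8).

Threshold: power ≥ 0.80 is conventionally adequate.
Power ≈ 0.29 → the study is underpowered (power < 0.80).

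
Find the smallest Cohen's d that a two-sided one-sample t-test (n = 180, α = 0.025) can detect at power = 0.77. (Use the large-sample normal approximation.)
d ≈ 0.22

Minimum detectable effect (one-sample t-test, normal approximation):
d = (z_{α/2} + z_β) / √n
d = (2.241 + 0.739) / √180
d = 2.980 / 13.416
d ≈ 0.22

By Cohen's convention (0.2 small / 0.5 medium / 0.8 large): small effect.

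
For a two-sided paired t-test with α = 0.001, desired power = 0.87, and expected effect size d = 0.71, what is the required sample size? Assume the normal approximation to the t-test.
n = 39 pairs

Sample size formula (paired t-test, normal approximation):
n = ((z_{α/2} + z_β) / d)²

z_{α/2} = 3.291 (for α = 0.001, two-sided)
z_β = 1.126 (for power = 0.87)
d = 0.71

n = ((3.291 + 1.126) / 0.71)²
n = (6.221)²
n ≈ 38.70
Round up to the next whole number: n = 39 pairs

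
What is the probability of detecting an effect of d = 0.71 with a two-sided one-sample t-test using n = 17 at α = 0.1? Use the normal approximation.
Power ≈ 0.90

Power calculation (one-sample t-test, normal approximation):
z_β = d · √n - z_{α/2}
z_β = 0.71 · √17 - 1.645
z_β = 0.71 · 4.123 - 1.645
z_β = 1.283

Power = Φ(z_β) = Φ(1.283) ≈ 0.900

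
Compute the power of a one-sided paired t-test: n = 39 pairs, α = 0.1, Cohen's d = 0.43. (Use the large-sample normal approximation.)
Power ≈ 0.92

Power calculation (paired t-test, normal approximation):
z_β = d · √n - z_α
z_β = 0.43 · √39 - 1.282
z_β = 0.43 · 6.245 - 1.282
z_β = 1.404

Power = Φ(z_β) = Φ(1.404) ≈ 0.920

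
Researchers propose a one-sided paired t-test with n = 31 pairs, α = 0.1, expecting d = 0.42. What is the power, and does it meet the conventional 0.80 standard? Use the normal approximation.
Power ≈ 0.85; the study is adequately powered (power ≥ 0.80)

Power calculation (paired t-test, normal approximation):
z_β = d · √n - z_α
z_β = 0.42 · √31 - 1.282
z_β = 0.42 · 5.568 - 1.282
z_β = 1.057

Power = Φ(z_β) = Φ(1.057) ≈ 0.855

Effect size d = 0.42 is small by Cohen's convention (0.2/0.5/0.8).

Threshold: power ≥ 0.80 is conventionally adequate.
Power ≈ 0.85 → the study is adequately powered (power ≥ 0.80).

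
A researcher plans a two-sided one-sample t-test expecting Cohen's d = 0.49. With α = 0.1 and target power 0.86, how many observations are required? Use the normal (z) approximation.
n = 31

Sample size formula (one-sample t-test, normal approximation):
n = ((z_{α/2} + z_β) / d)²

z_{α/2} = 1.645 (for α = 0.1, two-sided)
z_β = 1.080 (for power = 0.86)
d = 0.49

n = ((1.645 + 1.080) / 0.49)²
n = (5.561)²
n ≈ 30.92
Round up to the next whole number: n = 31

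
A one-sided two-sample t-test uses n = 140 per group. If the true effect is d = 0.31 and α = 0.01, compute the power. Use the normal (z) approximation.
Power ≈ 0.61

Power calculation (two-sample t-test, normal approximation):
z_β = d · √(n/2) - z_α
z_β = 0.31 · √(140/2) - 2.326
z_β = 0.31 · 8.367 - 2.326
z_β = 0.267

Power = Φ(z_β) = Φ(0.267) ≈ 0.605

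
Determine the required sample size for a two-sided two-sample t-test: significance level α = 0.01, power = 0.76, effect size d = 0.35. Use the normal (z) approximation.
n = 176 per group

Sample size formula (two-sample t-test, normal approximation):
n = 2 · ((z_{α/2} + z_β) / d)²

z_{α/2} = 2.576 (for α = 0.01, two-sided)
z_β = 0.706 (for power = 0.76)
d = 0.35

n = 2 · ((2.576 + 0.706) / 0.35)²
n = 2 · (9.377)²
n ≈ 175.86
Round up to the next whole number: n = 176 per group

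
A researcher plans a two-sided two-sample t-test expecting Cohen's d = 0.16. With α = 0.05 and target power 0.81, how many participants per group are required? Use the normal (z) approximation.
n = 630 per group

Sample size formula (two-sample t-test, normal approximation):
n = 2 · ((z_{α/2} + z_β) / d)²

z_{α/2} = 1.960 (for α = 0.05, two-sided)
z_β = 0.878 (for power = 0.81)
d = 0.16

n = 2 · ((1.960 + 0.878) / 0.16)²
n = 2 · (17.738)²
n ≈ 629.27
Round up to the next whole number: n = 630 per group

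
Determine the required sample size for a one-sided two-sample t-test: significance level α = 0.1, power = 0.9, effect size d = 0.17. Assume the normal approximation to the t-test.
n = 455 per group

Sample size formula (two-sample t-test, normal approximation):
n = 2 · ((z_α + z_β) / d)²

z_α = 1.282 (for α = 0.1, one-sided)
z_β = 1.282 (for power = 0.9)
d = 0.17

n = 2 · ((1.282 + 1.282) / 0.17)²
n = 2 · (15.082)²
n ≈ 454.93
Round up to the next whole number: n = 455 per group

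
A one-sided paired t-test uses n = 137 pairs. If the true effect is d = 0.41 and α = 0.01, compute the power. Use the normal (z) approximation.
Power ≈ 0.99

Power calculation (paired t-test, normal approximation):
z_β = d · √n - z_α
z_β = 0.41 · √137 - 2.326
z_β = 0.41 · 11.705 - 2.326
z_β = 2.473

Power = Φ(z_β) = Φ(2.473) ≈ 0.993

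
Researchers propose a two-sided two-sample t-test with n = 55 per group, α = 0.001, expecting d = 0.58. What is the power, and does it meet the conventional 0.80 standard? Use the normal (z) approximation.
Power ≈ 0.40; the study is underpowered (power < 0.80)

Power calculation (two-sample t-test, normal approximation):
z_β = d · √(n/2) - z_{α/2}
z_β = 0.58 · √(55/2) - 3.291
z_β = 0.58 · 5.244 - 3.291
z_β = -0.249

Power = Φ(z_β) = Φ(-0.249) ≈ 0.402

Effect size d = 0.58 is medium by Cohen's convention (0.2/0.5/0.8).

Threshold: power ≥ 0.80 is conventionally adequate.
Power ≈ 0.40 → the study is underpowered (power < 0.80).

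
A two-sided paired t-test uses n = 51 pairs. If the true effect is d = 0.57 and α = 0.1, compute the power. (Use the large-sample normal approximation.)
Power ≈ 0.99

Power calculation (paired t-test, normal approximation):
z_β = d · √n - z_{α/2}
z_β = 0.57 · √51 - 1.645
z_β = 0.57 · 7.141 - 1.645
z_β = 2.426

Power = Φ(z_β) = Φ(2.426) ≈ 0.992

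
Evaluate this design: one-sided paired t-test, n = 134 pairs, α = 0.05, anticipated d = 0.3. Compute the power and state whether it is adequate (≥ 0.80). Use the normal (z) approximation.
Power ≈ 0.97; the study is adequately powered (power ≥ 0.80)

Power calculation (paired t-test, normal approximation):
z_β = d · √n - z_α
z_β = 0.3 · √134 - 1.645
z_β = 0.3 · 11.576 - 1.645
z_β = 1.828

Power = Φ(z_β) = Φ(1.828) ≈ 0.966

Effect size d = 0.3 is small by Cohen's convention (0.2/0.5/0.8).

Threshold: power ≥ 0.80 is conventionally adequate.
Power ≈ 0.97 → the study is adequately powered (power ≥ 0.80).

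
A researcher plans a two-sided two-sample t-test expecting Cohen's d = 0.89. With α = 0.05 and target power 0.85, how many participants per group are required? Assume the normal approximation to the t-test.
n = 23 per group

Sample size formula (two-sample t-test, normal approximation):
n = 2 · ((z_{α/2} + z_β) / d)²

z_{α/2} = 1.960 (for α = 0.05, two-sided)
z_β = 1.036 (for power = 0.85)
d = 0.89

n = 2 · ((1.960 + 1.036) / 0.89)²
n = 2 · (3.366)²
n ≈ 22.66
Round up to the next whole number: n = 23 per group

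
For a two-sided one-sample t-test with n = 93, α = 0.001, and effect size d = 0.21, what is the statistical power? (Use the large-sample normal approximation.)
Power ≈ 0.10

Power calculation (one-sample t-test, normal approximation):
z_β = d · √n - z_{α/2}
z_β = 0.21 · √93 - 3.291
z_β = 0.21 · 9.644 - 3.291
z_β = -1.265

Power = Φ(z_β) = Φ(-1.265) ≈ 0.103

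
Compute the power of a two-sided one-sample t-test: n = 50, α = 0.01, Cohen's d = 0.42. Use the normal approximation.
Power ≈ 0.65

Power calculation (one-sample t-test, normal approximation):
z_β = d · √n - z_{α/2}
z_β = 0.42 · √50 - 2.576
z_β = 0.42 · 7.071 - 2.576
z_β = 0.394

Power = Φ(z_β) = Φ(0.394) ≈ 0.653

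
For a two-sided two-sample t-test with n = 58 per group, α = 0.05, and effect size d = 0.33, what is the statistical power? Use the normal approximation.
Power ≈ 0.43

Power calculation (two-sample t-test, normal approximation):
z_β = d · √(n/2) - z_{α/2}
z_β = 0.33 · √(58/2) - 1.960
z_β = 0.33 · 5.385 - 1.960
z_β = -0.183

Power = Φ(z_β) = Φ(-0.183) ≈ 0.427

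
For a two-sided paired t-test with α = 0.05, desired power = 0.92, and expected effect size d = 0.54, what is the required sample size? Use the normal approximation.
n = 39 pairs

Sample size formula (paired t-test, normal approximation):
n = ((z_{α/2} + z_β) / d)²

z_{α/2} = 1.960 (for α = 0.05, two-sided)
z_β = 1.405 (for power = 0.92)
d = 0.54

n = ((1.960 + 1.405) / 0.54)²
n = (6.231)²
n ≈ 38.83
Round up to the next whole number: n = 39 pairs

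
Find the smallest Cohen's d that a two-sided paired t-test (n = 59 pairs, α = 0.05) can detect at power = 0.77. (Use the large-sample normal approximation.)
d ≈ 0.35

Minimum detectable effect (paired t-test, normal approximation):
d = (z_{α/2} + z_β) / √n
d = (1.960 + 0.739) / √59
d = 2.699 / 7.681
d ≈ 0.35

By Cohen's convention (0.2 small / 0.5 medium / 0.8 large): small effect.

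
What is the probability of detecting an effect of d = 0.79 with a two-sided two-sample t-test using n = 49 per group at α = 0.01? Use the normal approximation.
Power ≈ 0.91

Power calculation (two-sample t-test, normal approximation):
z_β = d · √(n/2) - z_{α/2}
z_β = 0.79 · √(49/2) - 2.576
z_β = 0.79 · 4.950 - 2.576
z_β = 1.334

Power = Φ(z_β) = Φ(1.334) ≈ 0.909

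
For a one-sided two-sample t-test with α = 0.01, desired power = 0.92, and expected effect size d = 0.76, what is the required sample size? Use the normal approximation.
n = 49 per group

Sample size formula (two-sample t-test, normal approximation):
n = 2 · ((z_α + z_β) / d)²

z_α = 2.326 (for α = 0.01, one-sided)
z_β = 1.405 (for power = 0.92)
d = 0.76

n = 2 · ((2.326 + 1.405) / 0.76)²
n = 2 · (4.909)²
n ≈ 48.20
Round up to the next whole number: n = 49 per group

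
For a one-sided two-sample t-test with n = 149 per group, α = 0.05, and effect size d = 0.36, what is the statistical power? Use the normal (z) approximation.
Power ≈ 0.93

Power calculation (two-sample t-test, normal approximation):
z_β = d · √(n/2) - z_α
z_β = 0.36 · √(149/2) - 1.645
z_β = 0.36 · 8.631 - 1.645
z_β = 1.462

Power = Φ(z_β) = Φ(1.462) ≈ 0.928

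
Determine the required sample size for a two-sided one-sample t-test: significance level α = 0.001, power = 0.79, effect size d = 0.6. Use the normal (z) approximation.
n = 47

Sample size formula (one-sample t-test, normal approximation):
n = ((z_{α/2} + z_β) / d)²

z_{α/2} = 3.291 (for α = 0.001, two-sided)
z_β = 0.806 (for power = 0.79)
d = 0.6

n = ((3.291 + 0.806) / 0.6)²
n = (6.828)²
n ≈ 46.62
Round up to the next whole number: n = 47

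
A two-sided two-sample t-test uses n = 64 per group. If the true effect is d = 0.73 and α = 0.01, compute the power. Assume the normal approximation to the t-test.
Power ≈ 0.94

Power calculation (two-sample t-test, normal approximation):
z_β = d · √(n/2) - z_{α/2}
z_β = 0.73 · √(64/2) - 2.576
z_β = 0.73 · 5.657 - 2.576
z_β = 1.554

Power = Φ(z_β) = Φ(1.554) ≈ 0.940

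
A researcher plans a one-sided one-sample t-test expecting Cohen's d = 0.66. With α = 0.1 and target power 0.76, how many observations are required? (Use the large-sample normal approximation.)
n = 10

Sample size formula (one-sample t-test, normal approximation):
n = ((z_α + z_β) / d)²

z_α = 1.282 (for α = 0.1, one-sided)
z_β = 0.706 (for power = 0.76)
d = 0.66

n = ((1.282 + 0.706) / 0.66)²
n = (3.012)²
n ≈ 9.07
Round up to the next whole number: n = 10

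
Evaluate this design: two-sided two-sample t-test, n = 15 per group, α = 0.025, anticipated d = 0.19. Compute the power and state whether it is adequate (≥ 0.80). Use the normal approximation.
Power ≈ 0.04; the study is underpowered (power < 0.80)

Power calculation (two-sample t-test, normal approximation):
z_β = d · √(n/2) - z_{α/2}
z_β = 0.19 · √(15/2) - 2.241
z_β = 0.19 · 2.739 - 2.241
z_β = -1.721

Power = Φ(z_β) = Φ(-1.721) ≈ 0.043

Effect size d = 0.19 is very small by Cohen's convention (0.2/0.5/0.8).

Threshold: power ≥ 0.80 is conventionally adequate.
Power ≈ 0.04 → the study is underpowered (power < 0.80).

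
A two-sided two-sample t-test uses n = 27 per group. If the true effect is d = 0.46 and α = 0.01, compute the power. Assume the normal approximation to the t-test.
Power ≈ 0.19

Power calculation (two-sample t-test, normal approximation):
z_β = d · √(n/2) - z_{α/2}
z_β = 0.46 · √(27/2) - 2.576
z_β = 0.46 · 3.674 - 2.576
z_β = -0.886

Power = Φ(z_β) = Φ(-0.886) ≈ 0.188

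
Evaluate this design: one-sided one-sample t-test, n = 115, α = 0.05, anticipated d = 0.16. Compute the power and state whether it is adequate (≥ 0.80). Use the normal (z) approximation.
Power ≈ 0.53; the study is underpowered (power < 0.80)

Power calculation (one-sample t-test, normal approximation):
z_β = d · √n - z_α
z_β = 0.16 · √115 - 1.645
z_β = 0.16 · 10.724 - 1.645
z_β = 0.071

Power = Φ(z_β) = Φ(0.071) ≈ 0.528

Effect size d = 0.16 is very small by Cohen's convention (0.2/0.5/0.8).

Threshold: power ≥ 0.80 is conventionally adequate.
Power ≈ 0.53 → the study is underpowered (power < 0.80).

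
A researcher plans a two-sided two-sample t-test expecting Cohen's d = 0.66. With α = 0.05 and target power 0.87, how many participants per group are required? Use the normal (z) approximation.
n = 44 per group

Sample size formula (two-sample t-test, normal approximation):
n = 2 · ((z_{α/2} + z_β) / d)²

z_{α/2} = 1.960 (for α = 0.05, two-sided)
z_β = 1.126 (for power = 0.87)
d = 0.66

n = 2 · ((1.960 + 1.126) / 0.66)²
n = 2 · (4.676)²
n ≈ 43.73
Round up to the next whole number: n = 44 per group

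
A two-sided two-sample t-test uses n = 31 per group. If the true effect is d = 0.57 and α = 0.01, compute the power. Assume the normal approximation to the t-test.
Power ≈ 0.37

Power calculation (two-sample t-test, normal approximation):
z_β = d · √(n/2) - z_{α/2}
z_β = 0.57 · √(31/2) - 2.576
z_β = 0.57 · 3.937 - 2.576
z_β = -0.332

Power = Φ(z_β) = Φ(-0.332) ≈ 0.370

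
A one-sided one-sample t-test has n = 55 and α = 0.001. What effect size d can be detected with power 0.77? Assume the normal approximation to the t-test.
d ≈ 0.52

Minimum detectable effect (one-sample t-test, normal approximation):
d = (z_α + z_β) / √n
d = (3.090 + 0.739) / √55
d = 3.829 / 7.416
d ≈ 0.52

By Cohen's convention (0.2 small / 0.5 medium / 0.8 large): medium effect.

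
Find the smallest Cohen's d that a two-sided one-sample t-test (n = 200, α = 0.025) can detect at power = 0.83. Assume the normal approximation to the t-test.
d ≈ 0.23

Minimum detectable effect (one-sample t-test, normal approximation):
d = (z_{α/2} + z_β) / √n
d = (2.241 + 0.954) / √200
d = 3.196 / 14.142
d ≈ 0.23

By Cohen's convention (0.2 small / 0.5 medium / 0.8 large): small effect.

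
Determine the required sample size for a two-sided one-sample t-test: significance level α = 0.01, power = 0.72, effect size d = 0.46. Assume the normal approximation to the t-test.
n = 48

Sample size formula (one-sample t-test, normal approximation):
n = ((z_{α/2} + z_β) / d)²

z_{α/2} = 2.576 (for α = 0.01, two-sided)
z_β = 0.583 (for power = 0.72)
d = 0.46

n = ((2.576 + 0.583) / 0.46)²
n = (6.867)²
n ≈ 47.16
Round up to the next whole number: n = 48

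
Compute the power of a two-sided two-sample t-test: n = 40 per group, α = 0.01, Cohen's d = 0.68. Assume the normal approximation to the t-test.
Power ≈ 0.68

Power calculation (two-sample t-test, normal approximation):
z_β = d · √(n/2) - z_{α/2}
z_β = 0.68 · √(40/2) - 2.576
z_β = 0.68 · 4.472 - 2.576
z_β = 0.465

Power = Φ(z_β) = Φ(0.465) ≈ 0.679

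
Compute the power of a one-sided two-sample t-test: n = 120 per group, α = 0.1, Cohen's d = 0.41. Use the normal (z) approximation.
Power ≈ 0.97

Power calculation (two-sample t-test, normal approximation):
z_β = d · √(n/2) - z_α
z_β = 0.41 · √(120/2) - 1.282
z_β = 0.41 · 7.746 - 1.282
z_β = 1.894

Power = Φ(z_β) = Φ(1.894) ≈ 0.971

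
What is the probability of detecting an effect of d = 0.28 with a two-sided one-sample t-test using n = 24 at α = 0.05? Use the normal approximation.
Power ≈ 0.28

Power calculation (one-sample t-test, normal approximation):
z_β = d · √n - z_{α/2}
z_β = 0.28 · √24 - 1.960
z_β = 0.28 · 4.899 - 1.960
z_β = -0.588

Power = Φ(z_β) = Φ(-0.588) ≈ 0.278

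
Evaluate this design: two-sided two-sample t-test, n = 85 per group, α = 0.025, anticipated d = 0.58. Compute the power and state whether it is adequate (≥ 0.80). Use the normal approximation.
Power ≈ 0.94; the study is adequately powered (power ≥ 0.80)

Power calculation (two-sample t-test, normal approximation):
z_β = d · √(n/2) - z_{α/2}
z_β = 0.58 · √(85/2) - 2.241
z_β = 0.58 · 6.519 - 2.241
z_β = 1.540

Power = Φ(z_β) = Φ(1.540) ≈ 0.938

Effect size d = 0.58 is medium by Cohen's convention (0.2/0.5/0.8).

Threshold: power ≥ 0.80 is conventionally adequate.
Power ≈ 0.94 → the study is adequately powered (power ≥ 0.80).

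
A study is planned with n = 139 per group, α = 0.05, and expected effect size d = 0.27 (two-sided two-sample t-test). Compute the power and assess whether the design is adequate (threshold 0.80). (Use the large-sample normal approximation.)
Power ≈ 0.61; the study is underpowered (power < 0.80)

Power calculation (two-sample t-test, normal approximation):
z_β = d · √(n/2) - z_{α/2}
z_β = 0.27 · √(139/2) - 1.960
z_β = 0.27 · 8.337 - 1.960
z_β = 0.291

Power = Φ(z_β) = Φ(0.291) ≈ 0.614

Effect size d = 0.27 is small by Cohen's convention (0.2/0.5/0.8).

Threshold: power ≥ 0.80 is conventionally adequate.
Power ≈ 0.61 → the study is underpowered (power < 0.80).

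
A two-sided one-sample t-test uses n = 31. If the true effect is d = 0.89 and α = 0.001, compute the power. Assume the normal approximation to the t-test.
Power ≈ 0.95

Power calculation (one-sample t-test, normal approximation):
z_β = d · √n - z_{α/2}
z_β = 0.89 · √31 - 3.291
z_β = 0.89 · 5.568 - 3.291
z_β = 1.665

Power = Φ(z_β) = Φ(1.665) ≈ 0.952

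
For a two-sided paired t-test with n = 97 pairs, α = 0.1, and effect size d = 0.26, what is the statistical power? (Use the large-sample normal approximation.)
Power ≈ 0.82

Power calculation (paired t-test, normal approximation):
z_β = d · √n - z_{α/2}
z_β = 0.26 · √97 - 1.645
z_β = 0.26 · 9.849 - 1.645
z_β = 0.916

Power = Φ(z_β) = Φ(0.916) ≈ 0.820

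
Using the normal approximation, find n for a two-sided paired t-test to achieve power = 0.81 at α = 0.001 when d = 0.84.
n = 25 pairs

Sample size formula (paired t-test, normal approximation):
n = ((z_{α/2} + z_β) / d)²

z_{α/2} = 3.291 (for α = 0.001, two-sided)
z_β = 0.878 (for power = 0.81)
d = 0.84

n = ((3.291 + 0.878) / 0.84)²
n = (4.963)²
n ≈ 24.63
Round up to the next whole number: n = 25 pairs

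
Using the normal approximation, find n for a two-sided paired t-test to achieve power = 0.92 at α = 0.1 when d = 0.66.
n = 22 pairs

Sample size formula (paired t-test, normal approximation):
n = ((z_{α/2} + z_β) / d)²

z_{α/2} = 1.645 (for α = 0.1, two-sided)
z_β = 1.405 (for power = 0.92)
d = 0.66

n = ((1.645 + 1.405) / 0.66)²
n = (4.621)²
n ≈ 21.35
Round up to the next whole number: n = 22 pairs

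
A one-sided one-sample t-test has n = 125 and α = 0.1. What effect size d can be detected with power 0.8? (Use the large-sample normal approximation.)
d ≈ 0.19

Minimum detectable effect (one-sample t-test, normal approximation):
d = (z_α + z_β) / √n
d = (1.282 + 0.842) / √125
d = 2.123 / 11.180
d ≈ 0.19

By Cohen's convention (0.2 small / 0.5 medium / 0.8 large): very small effect.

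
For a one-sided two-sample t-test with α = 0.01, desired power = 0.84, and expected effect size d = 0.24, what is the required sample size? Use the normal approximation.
n = 383 per group

Sample size formula (two-sample t-test, normal approximation):
n = 2 · ((z_α + z_β) / d)²

z_α = 2.326 (for α = 0.01, one-sided)
z_β = 0.994 (for power = 0.84)
d = 0.24

n = 2 · ((2.326 + 0.994) / 0.24)²
n = 2 · (13.833)²
n ≈ 382.70
Round up to the next whole number: n = 383 per group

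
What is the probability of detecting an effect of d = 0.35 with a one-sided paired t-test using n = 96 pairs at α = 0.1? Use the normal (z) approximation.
Power ≈ 0.98

Power calculation (paired t-test, normal approximation):
z_β = d · √n - z_α
z_β = 0.35 · √96 - 1.282
z_β = 0.35 · 9.798 - 1.282
z_β = 2.148

Power = Φ(z_β) = Φ(2.148) ≈ 0.984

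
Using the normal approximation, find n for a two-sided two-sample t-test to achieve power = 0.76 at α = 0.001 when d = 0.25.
n = 512 per group

Sample size formula (two-sample t-test, normal approximation):
n = 2 · ((z_{α/2} + z_β) / d)²

z_{α/2} = 3.291 (for α = 0.001, two-sided)
z_β = 0.706 (for power = 0.76)
d = 0.25

n = 2 · ((3.291 + 0.706) / 0.25)²
n = 2 · (15.988)²
n ≈ 511.23
Round up to the next whole number: n = 512 per group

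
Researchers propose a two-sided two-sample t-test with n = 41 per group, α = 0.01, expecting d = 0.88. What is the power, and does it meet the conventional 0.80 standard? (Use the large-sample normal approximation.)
Power ≈ 0.92; the study is adequately powered (power ≥ 0.80)

Power calculation (two-sample t-test, normal approximation):
z_β = d · √(n/2) - z_{α/2}
z_β = 0.88 · √(41/2) - 2.576
z_β = 0.88 · 4.528 - 2.576
z_β = 1.409

Power = Φ(z_β) = Φ(1.409) ≈ 0.921

Effect size d = 0.88 is large by Cohen's convention (0.2/0.5/0.8).

Threshold: power ≥ 0.80 is conventionally adequate.
Power ≈ 0.92 → the study is adequately powered (power ≥ 0.80).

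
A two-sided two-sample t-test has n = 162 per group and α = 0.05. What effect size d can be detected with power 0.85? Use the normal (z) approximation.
d ≈ 0.33

Minimum detectable effect (two-sample t-test, normal approximation):
d = (z_{α/2} + z_β) / √(n/2)
d = (1.960 + 1.036) / √(162/2)
d = 2.996 / 9.000
d ≈ 0.33

By Cohen's convention (0.2 small / 0.5 medium / 0.8 large): small effect.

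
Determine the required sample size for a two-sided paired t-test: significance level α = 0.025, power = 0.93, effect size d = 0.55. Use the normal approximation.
n = 46 pairs

Sample size formula (paired t-test, normal approximation):
n = ((z_{α/2} + z_β) / d)²

z_{α/2} = 2.241 (for α = 0.025, two-sided)
z_β = 1.476 (for power = 0.93)
d = 0.55

n = ((2.241 + 1.476) / 0.55)²
n = (6.758)²
n ≈ 45.67
Round up to the next whole number: n = 46 pairs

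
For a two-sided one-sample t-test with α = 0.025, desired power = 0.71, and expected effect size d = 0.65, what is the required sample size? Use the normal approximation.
n = 19

Sample size formula (one-sample t-test, normal approximation):
n = ((z_{α/2} + z_β) / d)²

z_{α/2} = 2.241 (for α = 0.025, two-sided)
z_β = 0.553 (for power = 0.71)
d = 0.65

n = ((2.241 + 0.553) / 0.65)²
n = (4.298)²
n ≈ 18.47
Round up to the next whole number: n = 19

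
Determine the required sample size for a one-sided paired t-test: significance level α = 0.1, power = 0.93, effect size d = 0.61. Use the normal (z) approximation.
n = 21 pairs

Sample size formula (paired t-test, normal approximation):
n = ((z_α + z_β) / d)²

z_α = 1.282 (for α = 0.1, one-sided)
z_β = 1.476 (for power = 0.93)
d = 0.61

n = ((1.282 + 1.476) / 0.61)²
n = (4.521)²
n ≈ 20.44
Round up to the next whole number: n = 21 pairs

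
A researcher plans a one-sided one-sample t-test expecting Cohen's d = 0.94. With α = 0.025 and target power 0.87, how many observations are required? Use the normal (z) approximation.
n = 11

Sample size formula (one-sample t-test, normal approximation):
n = ((z_α + z_β) / d)²

z_α = 1.960 (for α = 0.025, one-sided)
z_β = 1.126 (for power = 0.87)
d = 0.94

n = ((1.960 + 1.126) / 0.94)²
n = (3.283)²
n ≈ 10.78
Round up to the next whole number: n = 11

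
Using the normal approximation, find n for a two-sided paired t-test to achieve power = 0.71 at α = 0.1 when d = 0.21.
n = 110 pairs

Sample size formula (paired t-test, normal approximation):
n = ((z_{α/2} + z_β) / d)²

z_{α/2} = 1.645 (for α = 0.1, two-sided)
z_β = 0.553 (for power = 0.71)
d = 0.21

n = ((1.645 + 0.553) / 0.21)²
n = (10.467)²
n ≈ 109.56
Round up to the next whole number: n = 110 pairs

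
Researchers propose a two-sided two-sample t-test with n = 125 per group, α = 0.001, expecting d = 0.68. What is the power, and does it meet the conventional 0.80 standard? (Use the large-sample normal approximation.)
Power ≈ 0.98; the study is adequately powered (power ≥ 0.80)

Power calculation (two-sample t-test, normal approximation):
z_β = d · √(n/2) - z_{α/2}
z_β = 0.68 · √(125/2) - 3.291
z_β = 0.68 · 7.906 - 3.291
z_β = 2.085

Power = Φ(z_β) = Φ(2.085) ≈ 0.981

Effect size d = 0.68 is medium by Cohen's convention (0.2/0.5/0.8).

Threshold: power ≥ 0.80 is conventionally adequate.
Power ≈ 0.98 → the study is adequately powered (power ≥ 0.80).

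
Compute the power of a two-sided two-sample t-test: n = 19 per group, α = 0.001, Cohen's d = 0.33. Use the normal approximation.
Power ≈ 0.01

Power calculation (two-sample t-test, normal approximation):
z_β = d · √(n/2) - z_{α/2}
z_β = 0.33 · √(19/2) - 3.291
z_β = 0.33 · 3.082 - 3.291
z_β = -2.273

Power = Φ(z_β) = Φ(-2.273) ≈ 0.012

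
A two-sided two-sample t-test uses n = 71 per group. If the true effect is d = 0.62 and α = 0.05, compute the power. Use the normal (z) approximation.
Power ≈ 0.96

Power calculation (two-sample t-test, normal approximation):
z_β = d · √(n/2) - z_{α/2}
z_β = 0.62 · √(71/2) - 1.960
z_β = 0.62 · 5.958 - 1.960
z_β = 1.734

Power = Φ(z_β) = Φ(1.734) ≈ 0.959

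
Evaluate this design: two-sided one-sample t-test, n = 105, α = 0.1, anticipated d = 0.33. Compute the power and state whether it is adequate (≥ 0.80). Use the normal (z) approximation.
Power ≈ 0.96; the study is adequately powered (power ≥ 0.80)

Power calculation (one-sample t-test, normal approximation):
z_β = d · √n - z_{α/2}
z_β = 0.33 · √105 - 1.645
z_β = 0.33 · 10.247 - 1.645
z_β = 1.737

Power = Φ(z_β) = Φ(1.737) ≈ 0.959

Effect size d = 0.33 is small by Cohen's convention (0.2/0.5/0.8).

Threshold: power ≥ 0.80 is conventionally adequate.
Power ≈ 0.96 → the study is adequately powered (power ≥ 0.80).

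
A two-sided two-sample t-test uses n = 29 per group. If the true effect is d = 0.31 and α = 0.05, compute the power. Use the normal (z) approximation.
Power ≈ 0.22

Power calculation (two-sample t-test, normal approximation):
z_β = d · √(n/2) - z_{α/2}
z_β = 0.31 · √(29/2) - 1.960
z_β = 0.31 · 3.808 - 1.960
z_β = -0.780

Power = Φ(z_β) = Φ(-0.780) ≈ 0.218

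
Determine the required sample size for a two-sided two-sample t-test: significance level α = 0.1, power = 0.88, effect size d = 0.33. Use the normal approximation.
n = 147 per group

Sample size formula (two-sample t-test, normal approximation):
n = 2 · ((z_{α/2} + z_β) / d)²

z_{α/2} = 1.645 (for α = 0.1, two-sided)
z_β = 1.175 (for power = 0.88)
d = 0.33

n = 2 · ((1.645 + 1.175) / 0.33)²
n = 2 · (8.545)²
n ≈ 146.03
Round up to the next whole number: n = 147 per group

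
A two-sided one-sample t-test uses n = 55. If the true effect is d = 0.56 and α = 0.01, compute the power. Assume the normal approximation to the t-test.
Power ≈ 0.94

Power calculation (one-sample t-test, normal approximation):
z_β = d · √n - z_{α/2}
z_β = 0.56 · √55 - 2.576
z_β = 0.56 · 7.416 - 2.576
z_β = 1.577

Power = Φ(z_β) = Φ(1.577) ≈ 0.943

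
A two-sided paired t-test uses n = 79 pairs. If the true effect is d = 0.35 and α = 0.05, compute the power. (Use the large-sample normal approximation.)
Power ≈ 0.88

Power calculation (paired t-test, normal approximation):
z_β = d · √n - z_{α/2}
z_β = 0.35 · √79 - 1.960
z_β = 0.35 · 8.888 - 1.960
z_β = 1.151

Power = Φ(z_β) = Φ(1.151) ≈ 0.875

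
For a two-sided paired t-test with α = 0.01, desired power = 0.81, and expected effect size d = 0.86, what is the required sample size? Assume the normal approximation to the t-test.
n = 17 pairs

Sample size formula (paired t-test, normal approximation):
n = ((z_{α/2} + z_β) / d)²

z_{α/2} = 2.576 (for α = 0.01, two-sided)
z_β = 0.878 (for power = 0.81)
d = 0.86

n = ((2.576 + 0.878) / 0.86)²
n = (4.016)²
n ≈ 16.13
Round up to the next whole number: n = 17 pairs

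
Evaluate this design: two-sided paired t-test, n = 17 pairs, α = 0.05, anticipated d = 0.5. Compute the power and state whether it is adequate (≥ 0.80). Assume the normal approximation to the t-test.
Power ≈ 0.54; the study is underpowered (power < 0.80)

Power calculation (paired t-test, normal approximation):
z_β = d · √n - z_{α/2}
z_β = 0.5 · √17 - 1.960
z_β = 0.5 · 4.123 - 1.960
z_β = 0.102

Power = Φ(z_β) = Φ(0.102) ≈ 0.540

Effect size d = 0.5 is medium by Cohen's convention (0.2/0.5/0.8).

Threshold: power ≥ 0.80 is conventionally adequate.
Power ≈ 0.54 → the study is underpowered (power < 0.80).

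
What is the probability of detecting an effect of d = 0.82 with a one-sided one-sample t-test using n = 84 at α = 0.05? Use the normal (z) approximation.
Power ≈ 1.00

Power calculation (one-sample t-test, normal approximation):
z_β = d · √n - z_α
z_β = 0.82 · √84 - 1.645
z_β = 0.82 · 9.165 - 1.645
z_β = 5.871

Power = Φ(z_β) = Φ(5.871) ≈ 1.000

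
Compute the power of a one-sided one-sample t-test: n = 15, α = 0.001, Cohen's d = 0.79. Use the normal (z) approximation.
Power ≈ 0.49

Power calculation (one-sample t-test, normal approximation):
z_β = d · √n - z_α
z_β = 0.79 · √15 - 3.090
z_β = 0.79 · 3.873 - 3.090
z_β = -0.031

Power = Φ(z_β) = Φ(-0.031) ≈ 0.488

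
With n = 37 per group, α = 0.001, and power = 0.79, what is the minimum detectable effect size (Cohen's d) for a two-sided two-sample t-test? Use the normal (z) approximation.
d ≈ 0.95

Minimum detectable effect (two-sample t-test, normal approximation):
d = (z_{α/2} + z_β) / √(n/2)
d = (3.291 + 0.806) / √(37/2)
d = 4.097 / 4.301
d ≈ 0.95

By Cohen's convention (0.2 small / 0.5 medium / 0.8 large): large effect.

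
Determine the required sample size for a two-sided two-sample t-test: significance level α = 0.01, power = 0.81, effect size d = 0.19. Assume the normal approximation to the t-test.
n = 661 per group

Sample size formula (two-sample t-test, normal approximation):
n = 2 · ((z_{α/2} + z_β) / d)²

z_{α/2} = 2.576 (for α = 0.01, two-sided)
z_β = 0.878 (for power = 0.81)
d = 0.19

n = 2 · ((2.576 + 0.878) / 0.19)²
n = 2 · (18.179)²
n ≈ 660.95
Round up to the next whole number: n = 661 per group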